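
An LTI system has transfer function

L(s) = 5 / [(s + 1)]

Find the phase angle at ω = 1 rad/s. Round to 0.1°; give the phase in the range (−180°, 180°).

-45.0°

At ω = 1 rad/s:
pole (1 + j1·1) = 1 + j1 → |·| ≈ 1.4142, ∠ ≈ 45.00°
∠L = (0°) − (45.00°) = -45.00°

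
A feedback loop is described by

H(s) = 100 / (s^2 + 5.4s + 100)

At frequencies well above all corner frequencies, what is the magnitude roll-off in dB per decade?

Each pole contributes −20 dB/decade at high frequency; each zero contributes +20 dB/decade.
Net: 0 zero(s) − 2 pole(s) → -40 dB/decade.

-40 dB/decade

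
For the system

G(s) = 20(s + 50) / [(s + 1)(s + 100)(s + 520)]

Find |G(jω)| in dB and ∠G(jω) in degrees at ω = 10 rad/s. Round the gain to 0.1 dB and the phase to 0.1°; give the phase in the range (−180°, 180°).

At s = jω = j10:
zero (s+50): 50 + j10 → |·| = √(50²+10²) = √2600 ≈ 50.99, ∠ = arctan(10/50) ≈ 11.31°
pole (s+1): 1 + j10 → |·| = √(1²+10²) = √101 ≈ 10.05, ∠ = arctan(10/1) ≈ 84.29°
pole (s+100): 100 + j10 → |·| = √(100²+10²) = √10100 ≈ 100.5, ∠ = arctan(10/100) ≈ 5.71°
pole (s+520): 520 + j10 → |·| = √(520²+10²) = √270500 ≈ 520.1, ∠ = arctan(10/520) ≈ 1.10°
|G| = 20 · 50.99 / 5.2531e+05 ≈ 0.0019413
Gain = 20 log₁₀(0.0019413) ≈ -54.24 dB
∠G = 11.31° − 91.10° = -79.79°

-54.2 dB, -79.8°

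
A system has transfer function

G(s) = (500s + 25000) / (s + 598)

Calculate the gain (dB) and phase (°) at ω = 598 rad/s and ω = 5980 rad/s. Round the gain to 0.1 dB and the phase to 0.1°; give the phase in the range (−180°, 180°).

ω = 598: 51.0 dB, 40.2°; ω = 5980: 53.9 dB, 5.2°

Substitute s = j598:
Numerator: 500(j598) + 25000 = 25000 + j299000
Denominator: (j598) + 598 = 598 + j598
|N| = √(25000² + 299000²) ≈ 3.0004e+05, ∠N ≈ 85.22°
|D| = √(598² + 598²) ≈ 845.7, ∠D ≈ 45.00°
|G| = 3.0004e+05 / 845.7 ≈ 354.78
Gain = 20 log₁₀(354.78) ≈ 51.00 dB
∠G = 85.22° − 45.00° = 40.22°

Substitute s = j5980:
Numerator: 500(j5980) + 25000 = 25000 + j2990000
Denominator: (j5980) + 598 = 598 + j5980
|N| = √(25000² + 2990000²) ≈ 2.9901e+06, ∠N ≈ 89.52°
|D| = √(598² + 5980²) ≈ 6009.8, ∠D ≈ 84.29°
|G| = 2.9901e+06 / 6009.8 ≈ 497.54
Gain = 20 log₁₀(497.54) ≈ 53.94 dB
∠G = 89.52° − 84.29° = 5.23°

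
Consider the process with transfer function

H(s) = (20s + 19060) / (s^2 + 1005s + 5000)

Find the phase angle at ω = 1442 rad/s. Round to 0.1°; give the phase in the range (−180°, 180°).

Substitute s = j1442:
Numerator: 20(j1442) + 19060 = 19060 + j28840
Denominator: (j1442)^2 + 1005(j1442) + 5000 = -2074364 + j1449210
|N| = √(19060² + 28840²) ≈ 34569, ∠N ≈ 56.54°
|D| = √(2074364² + 1449210²) ≈ 2.5305e+06, ∠D ≈ 145.06°
∠H = 56.54° − 145.06° = -88.52°

-88.5°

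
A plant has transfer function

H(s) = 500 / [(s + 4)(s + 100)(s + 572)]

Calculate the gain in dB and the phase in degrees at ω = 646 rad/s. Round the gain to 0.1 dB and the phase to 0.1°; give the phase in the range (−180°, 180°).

At s = jω = j646:
pole (s+4): 4 + j646 → |·| = √(4²+646²) = √417332 ≈ 646.01, ∠ = arctan(646/4) ≈ 89.65°
pole (s+100): 100 + j646 → |·| = √(100²+646²) = √427316 ≈ 653.69, ∠ = arctan(646/100) ≈ 81.20°
pole (s+572): 572 + j646 → |·| = √(572²+646²) = √744500 ≈ 862.84, ∠ = arctan(646/572) ≈ 48.48°
|H| = 500 / 3.6437e+08 ≈ 1.3722e-06
Gain = 20 log₁₀(1.3722e-06) ≈ -117.25 dB
∠H = 0.00° − 219.33° = -219.33° ≡ 140.67° (principal value)

-117.3 dB, 140.7°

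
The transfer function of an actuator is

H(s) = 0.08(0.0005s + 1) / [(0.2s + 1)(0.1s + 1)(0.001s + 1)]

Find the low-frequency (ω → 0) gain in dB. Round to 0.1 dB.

-21.9 dB

H(0) = 0.08 · 1 / 1 = 0.08
20 log₁₀(0.08) ≈ -21.94 dB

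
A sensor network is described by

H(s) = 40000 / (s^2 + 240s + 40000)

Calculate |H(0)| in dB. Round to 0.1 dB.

H(0) = 40000 / 40000 = 1
20 log₁₀(1) ≈ 0.00 dB

0.0 dB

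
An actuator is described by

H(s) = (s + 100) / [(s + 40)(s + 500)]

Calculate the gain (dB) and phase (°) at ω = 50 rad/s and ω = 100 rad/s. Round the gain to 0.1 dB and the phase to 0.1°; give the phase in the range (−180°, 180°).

ω = 50: -49.2 dB, -30.5°; ω = 100: -51.8 dB, -34.5°

At s = jω = j50:
zero (s+100): 100 + j50 → |·| = √(100²+50²) = √12500 ≈ 111.8, ∠ = arctan(50/100) ≈ 26.57°
pole (s+40): 40 + j50 → |·| = √(40²+50²) = √4100 ≈ 64.031, ∠ = arctan(50/40) ≈ 51.34°
pole (s+500): 500 + j50 → |·| = √(500²+50²) = √252500 ≈ 502.49, ∠ = arctan(50/500) ≈ 5.71°
|H| = 1 · 111.8 / 32175 ≈ 0.0034747
Gain = 20 log₁₀(0.0034747) ≈ -49.18 dB
∠H = 26.57° − 57.05° = -30.48°

At s = jω = j100:
zero (s+100): 100 + j100 → |·| = √(100²+100²) = √20000 ≈ 141.42, ∠ = arctan(100/100) ≈ 45.00°
pole (s+40): 40 + j100 → |·| = √(40²+100²) = √11600 ≈ 107.7, ∠ = arctan(100/40) ≈ 68.20°
pole (s+500): 500 + j100 → |·| = √(500²+100²) = √260000 ≈ 509.9, ∠ = arctan(100/500) ≈ 11.31°
|H| = 1 · 141.42 / 54916 ≈ 0.0025752
Gain = 20 log₁₀(0.0025752) ≈ -51.78 dB
∠H = 45.00° − 79.51° = -34.51°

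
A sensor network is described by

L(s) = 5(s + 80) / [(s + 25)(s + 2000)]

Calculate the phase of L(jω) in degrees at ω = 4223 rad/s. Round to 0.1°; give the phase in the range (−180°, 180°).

At s = jω = j4223:
zero (s+80): 80 + j4223 → |·| = √(80²+4223²) = √17840129 ≈ 4223.8, ∠ = arctan(4223/80) ≈ 88.91°
pole (s+25): 25 + j4223 → |·| = √(25²+4223²) = √17834354 ≈ 4223.1, ∠ = arctan(4223/25) ≈ 89.66°
pole (s+2000): 2000 + j4223 → |·| = √(2000²+4223²) = √21833729 ≈ 4672.7, ∠ = arctan(4223/2000) ≈ 64.66°
∠L = 88.91° − 154.32° = -65.41°

-65.4°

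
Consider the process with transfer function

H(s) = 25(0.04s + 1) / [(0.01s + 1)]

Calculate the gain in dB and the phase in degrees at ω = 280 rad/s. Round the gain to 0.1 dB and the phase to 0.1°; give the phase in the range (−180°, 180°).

At ω = 280 rad/s:
zero (1 + j280·0.04) = 1 + j11.2 → |·| ≈ 11.245, ∠ ≈ 84.90°
pole (1 + j280·0.01) = 1 + j2.8 → |·| ≈ 2.9732, ∠ ≈ 70.35°
|H| = 25 · 11.245 / (2.9732) ≈ 94.553
Gain = 20 log₁₀(94.553) ≈ 39.51 dB
∠H = (84.90°) − (70.35°) = 14.55°

39.5 dB, 14.6°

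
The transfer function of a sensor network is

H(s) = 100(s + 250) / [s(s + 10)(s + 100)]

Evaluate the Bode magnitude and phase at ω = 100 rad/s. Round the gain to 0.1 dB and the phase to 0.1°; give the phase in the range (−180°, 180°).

-34.5 dB, 162.5°

At s = jω = j100:
zero (s+250): 250 + j100 → |·| = √(250²+100²) = √72500 ≈ 269.26, ∠ = arctan(100/250) ≈ 21.80°
pole (s+10): 10 + j100 → |·| = √(10²+100²) = √10100 ≈ 100.5, ∠ = arctan(100/10) ≈ 84.29°
pole (s+100): 100 + j100 → |·| = √(100²+100²) = √20000 ≈ 141.42, ∠ = arctan(100/100) ≈ 45.00°
pole at origin: |s| = 100, ∠ = 90.00° (in denominator)
|H| = 100 · 269.26 / 1.4213e+06 ≈ 0.018945
Gain = 20 log₁₀(0.018945) ≈ -34.45 dB
∠H = 21.80° − 219.29° = -197.49° ≡ 162.51° (principal value)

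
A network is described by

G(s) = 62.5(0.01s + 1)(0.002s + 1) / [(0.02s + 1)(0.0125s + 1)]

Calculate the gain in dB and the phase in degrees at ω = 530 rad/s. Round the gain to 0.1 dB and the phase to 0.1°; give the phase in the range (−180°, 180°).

At ω = 530 rad/s:
zero (1 + j530·0.01) = 1 + j5.3 → |·| ≈ 5.3935, ∠ ≈ 79.32°
zero (1 + j530·0.002) = 1 + j1.06 → |·| ≈ 1.4573, ∠ ≈ 46.67°
pole (1 + j530·0.02) = 1 + j10.6 → |·| ≈ 10.647, ∠ ≈ 84.61°
pole (1 + j530·0.0125) = 1 + j6.625 → |·| ≈ 6.7, ∠ ≈ 81.42°
|G| = 62.5 · 5.3935 · 1.4573 / (10.647 · 6.7) ≈ 6.8865
Gain = 20 log₁₀(6.8865) ≈ 16.76 dB
∠G = (79.32° + 46.67°) − (84.61° + 81.42°) = -40.04°

16.8 dB, -40.0°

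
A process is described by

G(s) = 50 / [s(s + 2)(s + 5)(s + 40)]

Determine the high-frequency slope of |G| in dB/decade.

-80 dB/decade

Each pole contributes −20 dB/decade at high frequency; each zero contributes +20 dB/decade.
Net: 0 zero(s) − 4 pole(s) → -80 dB/decade.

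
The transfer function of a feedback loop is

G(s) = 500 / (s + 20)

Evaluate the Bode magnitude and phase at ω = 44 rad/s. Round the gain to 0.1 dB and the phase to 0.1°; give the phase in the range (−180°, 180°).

At s = jω = j44:
pole (s+20): 20 + j44 → |·| = √(20²+44²) = √2336 ≈ 48.332, ∠ = arctan(44/20) ≈ 65.56°
|G| = 500 / 48.332 ≈ 10.345
Gain = 20 log₁₀(10.345) ≈ 20.29 dB
∠G = 0.00° − 65.56° = -65.56°

20.3 dB, -65.6°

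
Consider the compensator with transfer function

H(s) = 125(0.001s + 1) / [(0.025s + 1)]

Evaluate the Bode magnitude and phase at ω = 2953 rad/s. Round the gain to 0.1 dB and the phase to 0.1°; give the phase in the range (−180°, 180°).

At ω = 2953 rad/s:
zero (1 + j2953·0.001) = 1 + j2.953 → |·| ≈ 3.1177, ∠ ≈ 71.29°
pole (1 + j2953·0.025) = 1 + j73.825 → |·| ≈ 73.832, ∠ ≈ 89.22°
|H| = 125 · 3.1177 / (73.832) ≈ 5.2784
Gain = 20 log₁₀(5.2784) ≈ 14.45 dB
∠H = (71.29°) − (89.22°) = -17.93°

14.5 dB, -17.9°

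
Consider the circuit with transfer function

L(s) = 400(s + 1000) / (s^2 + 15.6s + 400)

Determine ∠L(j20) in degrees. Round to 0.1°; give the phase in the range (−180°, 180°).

At s = jω = j20:
zero (s+1000): 1000 + j20 → |·| = √(1000²+20²) = √1000400 ≈ 1000.2, ∠ = arctan(20/1000) ≈ 1.15°
quadratic: (j20)² + 15.6·j20 + 400 = 0 + j312 → |·| ≈ 312, ∠ ≈ 90.00°
∠L = 1.15° − 90.00° = -88.85°

-88.9°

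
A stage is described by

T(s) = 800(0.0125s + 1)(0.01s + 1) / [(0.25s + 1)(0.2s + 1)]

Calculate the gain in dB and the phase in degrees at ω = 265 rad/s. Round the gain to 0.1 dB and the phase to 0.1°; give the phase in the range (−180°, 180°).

7.0 dB, -35.5°

At ω = 265 rad/s:
zero (1 + j265·0.0125) = 1 + j3.3125 → |·| ≈ 3.4602, ∠ ≈ 73.20°
zero (1 + j265·0.01) = 1 + j2.65 → |·| ≈ 2.8324, ∠ ≈ 69.33°
pole (1 + j265·0.25) = 1 + j66.25 → |·| ≈ 66.258, ∠ ≈ 89.14°
pole (1 + j265·0.2) = 1 + j53 → |·| ≈ 53.009, ∠ ≈ 88.92°
|T| = 800 · 3.4602 · 2.8324 / (66.258 · 53.009) ≈ 2.2323
Gain = 20 log₁₀(2.2323) ≈ 6.98 dB
∠T = (73.20° + 69.33°) − (89.14° + 88.92°) = -35.53°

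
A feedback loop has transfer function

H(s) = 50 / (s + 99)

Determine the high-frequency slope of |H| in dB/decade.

Each pole contributes −20 dB/decade at high frequency; each zero contributes +20 dB/decade.
Net: 0 zero(s) − 1 pole(s) → -20 dB/decade.

-20 dB/decade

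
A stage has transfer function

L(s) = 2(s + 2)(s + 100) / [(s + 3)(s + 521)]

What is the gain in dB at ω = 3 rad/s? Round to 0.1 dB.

At s = jω = j3:
zero (s+2): 2 + j3 → |·| = √(2²+3²) = √13 ≈ 3.6056, ∠ = arctan(3/2) ≈ 56.31°
zero (s+100): 100 + j3 → |·| = √(100²+3²) = √10009 ≈ 100.04, ∠ = arctan(3/100) ≈ 1.72°
pole (s+3): 3 + j3 → |·| = √(3²+3²) = √18 ≈ 4.2426, ∠ = arctan(3/3) ≈ 45.00°
pole (s+521): 521 + j3 → |·| = √(521²+3²) = √271450 ≈ 521.01, ∠ = arctan(3/521) ≈ 0.33°
|L| = 2 · 360.7 / 2210.4 ≈ 0.32637
Gain = 20 log₁₀(0.32637) ≈ -9.73 dB

-9.7 dB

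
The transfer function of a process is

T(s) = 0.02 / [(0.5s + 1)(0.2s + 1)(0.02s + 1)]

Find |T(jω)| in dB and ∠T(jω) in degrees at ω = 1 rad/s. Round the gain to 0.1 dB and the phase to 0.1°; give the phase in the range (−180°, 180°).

-35.1 dB, -39.0°

At ω = 1 rad/s:
pole (1 + j1·0.5) = 1 + j0.5 → |·| ≈ 1.118, ∠ ≈ 26.57°
pole (1 + j1·0.2) = 1 + j0.2 → |·| ≈ 1.0198, ∠ ≈ 11.31°
pole (1 + j1·0.02) = 1 + j0.02 → |·| ≈ 1.0002, ∠ ≈ 1.15°
|T| = 0.02 · 1 / (1.118 · 1.0198 · 1.0002) ≈ 0.017538
Gain = 20 log₁₀(0.017538) ≈ -35.12 dB
∠T = (0°) − (26.57° + 11.31° + 1.15°) = -39.03°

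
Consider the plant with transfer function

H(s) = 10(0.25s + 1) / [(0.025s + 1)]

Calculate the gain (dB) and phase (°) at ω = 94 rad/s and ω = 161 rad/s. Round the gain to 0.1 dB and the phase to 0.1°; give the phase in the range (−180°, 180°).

ω = 94: 39.3 dB, 20.6°; ω = 161: 39.7 dB, 12.5°

At ω = 94 rad/s:
zero (1 + j94·0.25) = 1 + j23.5 → |·| ≈ 23.521, ∠ ≈ 87.56°
pole (1 + j94·0.025) = 1 + j2.35 → |·| ≈ 2.5539, ∠ ≈ 66.95°
|H| = 10 · 23.521 / (2.5539) ≈ 92.098
Gain = 20 log₁₀(92.098) ≈ 39.29 dB
∠H = (87.56°) − (66.95°) = 20.61°

At ω = 161 rad/s:
zero (1 + j161·0.25) = 1 + j40.25 → |·| ≈ 40.262, ∠ ≈ 88.58°
pole (1 + j161·0.025) = 1 + j4.025 → |·| ≈ 4.1474, ∠ ≈ 76.05°
|H| = 10 · 40.262 / (4.1474) ≈ 97.078
Gain = 20 log₁₀(97.078) ≈ 39.74 dB
∠H = (88.58°) − (76.05°) = 12.53°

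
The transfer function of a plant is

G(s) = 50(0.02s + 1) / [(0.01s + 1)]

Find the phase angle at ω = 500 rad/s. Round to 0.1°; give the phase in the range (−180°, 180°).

5.6°

At ω = 500 rad/s:
zero (1 + j500·0.02) = 1 + j10 → |·| ≈ 10.05, ∠ ≈ 84.29°
pole (1 + j500·0.01) = 1 + j5 → |·| ≈ 5.099, ∠ ≈ 78.69°
∠G = (84.29°) − (78.69°) = 5.60°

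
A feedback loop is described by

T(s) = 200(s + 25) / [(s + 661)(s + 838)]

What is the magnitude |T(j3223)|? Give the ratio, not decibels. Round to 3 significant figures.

At s = jω = j3223:
zero (s+25): 25 + j3223 → |·| = √(25²+3223²) = √10388354 ≈ 3223.1, ∠ = arctan(3223/25) ≈ 89.56°
pole (s+661): 661 + j3223 → |·| = √(661²+3223²) = √10824650 ≈ 3290.1, ∠ = arctan(3223/661) ≈ 78.41°
pole (s+838): 838 + j3223 → |·| = √(838²+3223²) = √11089973 ≈ 3330.2, ∠ = arctan(3223/838) ≈ 75.43°
|T| = 200 · 3223.1 / 1.0957e+07 ≈ 0.058832

0.0588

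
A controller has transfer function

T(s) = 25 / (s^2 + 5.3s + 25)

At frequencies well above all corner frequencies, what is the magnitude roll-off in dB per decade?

-40 dB/decade

Each pole contributes −20 dB/decade at high frequency; each zero contributes +20 dB/decade.
Net: 0 zero(s) − 2 pole(s) → -40 dB/decade.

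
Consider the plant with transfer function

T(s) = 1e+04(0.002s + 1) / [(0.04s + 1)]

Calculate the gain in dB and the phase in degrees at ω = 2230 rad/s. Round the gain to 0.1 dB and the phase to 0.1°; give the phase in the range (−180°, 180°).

54.2 dB, -12.0°

At ω = 2230 rad/s:
zero (1 + j2230·0.002) = 1 + j4.46 → |·| ≈ 4.5707, ∠ ≈ 77.36°
pole (1 + j2230·0.04) = 1 + j89.2 → |·| ≈ 89.206, ∠ ≈ 89.36°
|T| = 1e+04 · 4.5707 / (89.206) ≈ 512.38
Gain = 20 log₁₀(512.38) ≈ 54.19 dB
∠T = (77.36°) − (89.36°) = -12.00°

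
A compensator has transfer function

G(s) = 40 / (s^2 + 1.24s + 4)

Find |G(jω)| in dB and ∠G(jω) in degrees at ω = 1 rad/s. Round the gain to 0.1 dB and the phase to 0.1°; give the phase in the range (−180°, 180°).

At s = jω = j1:
quadratic: (j1)² + 1.24·j1 + 4 = 3 + j1.24 → |·| ≈ 3.2462, ∠ ≈ 22.46°
|G| = 40 / 3.2462 ≈ 12.322
Gain = 20 log₁₀(12.322) ≈ 21.81 dB
∠G = 0.00° − 22.46° = -22.46°

21.8 dB, -22.5°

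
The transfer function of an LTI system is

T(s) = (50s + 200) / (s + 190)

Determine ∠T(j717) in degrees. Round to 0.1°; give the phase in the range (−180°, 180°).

14.5°

Substitute s = j717:
Numerator: 50(j717) + 200 = 200 + j35850
Denominator: (j717) + 190 = 190 + j717
|N| = √(200² + 35850²) ≈ 35851, ∠N ≈ 89.68°
|D| = √(190² + 717²) ≈ 741.75, ∠D ≈ 75.16°
∠T = 89.68° − 75.16° = 14.52°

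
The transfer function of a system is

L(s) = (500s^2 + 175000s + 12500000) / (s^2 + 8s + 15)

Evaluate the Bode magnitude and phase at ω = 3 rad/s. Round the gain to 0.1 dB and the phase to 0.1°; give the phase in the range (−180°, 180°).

114.1 dB, -73.6°

Substitute s = j3:
Numerator: 500(j3)^2 + 175000(j3) + 12500000 = 12495500 + j525000
Denominator: (j3)^2 + 8(j3) + 15 = 6 + j24
|N| = √(12495500² + 525000²) ≈ 1.2507e+07, ∠N ≈ 2.41°
|D| = √(6² + 24²) ≈ 24.739, ∠D ≈ 75.96°
|L| = 1.2507e+07 / 24.739 ≈ 5.0556e+05
Gain = 20 log₁₀(5.0556e+05) ≈ 114.08 dB
∠L = 2.41° − 75.96° = -73.55°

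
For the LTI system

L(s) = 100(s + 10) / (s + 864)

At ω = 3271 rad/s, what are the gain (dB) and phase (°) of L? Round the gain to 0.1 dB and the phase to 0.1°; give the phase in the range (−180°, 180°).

At s = jω = j3271:
zero (s+10): 10 + j3271 → |·| = √(10²+3271²) = √10699541 ≈ 3271, ∠ = arctan(3271/10) ≈ 89.82°
pole (s+864): 864 + j3271 → |·| = √(864²+3271²) = √11445937 ≈ 3383.2, ∠ = arctan(3271/864) ≈ 75.20°
|L| = 100 · 3271 / 3383.2 ≈ 96.684
Gain = 20 log₁₀(96.684) ≈ 39.71 dB
∠L = 89.82° − 75.20° = 14.62°

39.7 dB, 14.6°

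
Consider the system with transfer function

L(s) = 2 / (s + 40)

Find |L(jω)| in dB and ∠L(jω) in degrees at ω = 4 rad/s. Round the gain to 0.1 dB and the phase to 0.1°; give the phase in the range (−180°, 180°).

At s = jω = j4:
pole (s+40): 40 + j4 → |·| = √(40²+4²) = √1616 ≈ 40.2, ∠ = arctan(4/40) ≈ 5.71°
|L| = 2 / 40.2 ≈ 0.049751
Gain = 20 log₁₀(0.049751) ≈ -26.06 dB
∠L = 0.00° − 5.71° = -5.71°

-26.1 dB, -5.7°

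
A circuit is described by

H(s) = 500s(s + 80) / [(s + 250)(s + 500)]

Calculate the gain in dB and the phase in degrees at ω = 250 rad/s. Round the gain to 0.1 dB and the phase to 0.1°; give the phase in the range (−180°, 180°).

44.4 dB, 90.7°

At s = jω = j250:
zero (s+80): 80 + j250 → |·| = √(80²+250²) = √68900 ≈ 262.49, ∠ = arctan(250/80) ≈ 72.26°
zero at origin: s = j250 → |·| = 250, ∠ = 90.00°
pole (s+250): 250 + j250 → |·| = √(250²+250²) = √125000 ≈ 353.55, ∠ = arctan(250/250) ≈ 45.00°
pole (s+500): 500 + j250 → |·| = √(500²+250²) = √312500 ≈ 559.02, ∠ = arctan(250/500) ≈ 26.57°
|H| = 500 · 65622 / 1.9764e+05 ≈ 166.01
Gain = 20 log₁₀(166.01) ≈ 44.40 dB
∠H = 162.26° − 71.57° = 90.69°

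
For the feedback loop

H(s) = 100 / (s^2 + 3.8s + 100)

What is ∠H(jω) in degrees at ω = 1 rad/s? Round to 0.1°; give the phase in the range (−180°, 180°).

-2.2°

At s = jω = j1:
quadratic: (j1)² + 3.8·j1 + 100 = 99 + j3.8 → |·| ≈ 99.073, ∠ ≈ 2.20°
∠H = 0.00° − 2.20° = -2.20°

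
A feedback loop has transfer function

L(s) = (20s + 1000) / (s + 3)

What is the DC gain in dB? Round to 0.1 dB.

L(0) = 1000 / 3 ≈ 333.33
20 log₁₀(333.33) ≈ 50.46 dB

50.5 dB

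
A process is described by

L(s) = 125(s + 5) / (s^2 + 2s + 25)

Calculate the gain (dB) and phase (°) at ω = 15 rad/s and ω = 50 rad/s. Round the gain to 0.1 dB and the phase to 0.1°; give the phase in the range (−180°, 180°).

At s = jω = j15:
zero (s+5): 5 + j15 → |·| = √(5²+15²) = √250 ≈ 15.811, ∠ = arctan(15/5) ≈ 71.57°
quadratic: (j15)² + 2·j15 + 25 = -200 + j30 → |·| ≈ 202.24, ∠ ≈ 171.47°
|L| = 125 · 15.811 / 202.24 ≈ 9.7724
Gain = 20 log₁₀(9.7724) ≈ 19.80 dB
∠L = 71.57° − 171.47° = -99.90°

At s = jω = j50:
zero (s+5): 5 + j50 → |·| = √(5²+50²) = √2525 ≈ 50.249, ∠ = arctan(50/5) ≈ 84.29°
quadratic: (j50)² + 2·j50 + 25 = -2475 + j100 → |·| ≈ 2477, ∠ ≈ 177.69°
|L| = 125 · 50.249 / 2477 ≈ 2.5358
Gain = 20 log₁₀(2.5358) ≈ 8.08 dB
∠L = 84.29° − 177.69° = -93.40°

ω = 15: 19.8 dB, -99.9°; ω = 50: 8.1 dB, -93.4°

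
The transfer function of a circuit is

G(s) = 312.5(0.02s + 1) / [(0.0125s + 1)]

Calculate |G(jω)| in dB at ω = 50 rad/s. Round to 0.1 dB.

51.5 dB

At ω = 50 rad/s:
zero (1 + j50·0.02) = 1 + j1 → |·| ≈ 1.4142, ∠ ≈ 45.00°
pole (1 + j50·0.0125) = 1 + j0.625 → |·| ≈ 1.1792, ∠ ≈ 32.01°
|G| = 312.5 · 1.4142 / (1.1792) ≈ 374.78
Gain = 20 log₁₀(374.78) ≈ 51.48 dB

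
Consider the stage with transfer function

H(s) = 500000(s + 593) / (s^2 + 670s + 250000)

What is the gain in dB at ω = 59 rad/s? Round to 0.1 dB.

61.5 dB

At s = jω = j59:
zero (s+593): 593 + j59 → |·| = √(593²+59²) = √355130 ≈ 595.93, ∠ = arctan(59/593) ≈ 5.68°
quadratic: (j59)² + 670·j59 + 250000 = 246519 + j39530 → |·| ≈ 2.4967e+05, ∠ ≈ 9.11°
|H| = 500000 · 595.93 / 2.4967e+05 ≈ 1193.4
Gain = 20 log₁₀(1193.4) ≈ 61.54 dB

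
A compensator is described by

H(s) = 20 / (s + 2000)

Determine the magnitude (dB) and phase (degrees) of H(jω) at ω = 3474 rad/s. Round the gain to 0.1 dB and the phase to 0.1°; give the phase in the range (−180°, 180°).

-46.0 dB, -60.1°

At s = jω = j3474:
pole (s+2000): 2000 + j3474 → |·| = √(2000²+3474²) = √16068676 ≈ 4008.6, ∠ = arctan(3474/2000) ≈ 60.07°
|H| = 20 / 4008.6 ≈ 0.0049893
Gain = 20 log₁₀(0.0049893) ≈ -46.04 dB
∠H = 0.00° − 60.07° = -60.07°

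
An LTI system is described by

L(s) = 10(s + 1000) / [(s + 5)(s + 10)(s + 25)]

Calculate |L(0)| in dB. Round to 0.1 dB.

18.1 dB

L(0) = 10·1000 / (5·10·25) = 8
20 log₁₀(8) ≈ 18.06 dB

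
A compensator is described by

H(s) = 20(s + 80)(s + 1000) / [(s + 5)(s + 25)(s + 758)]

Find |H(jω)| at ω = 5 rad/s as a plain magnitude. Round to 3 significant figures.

At s = jω = j5:
zero (s+80): 80 + j5 → |·| = √(80²+5²) = √6425 ≈ 80.156, ∠ = arctan(5/80) ≈ 3.58°
zero (s+1000): 1000 + j5 → |·| = √(1000²+5²) = √1000025 ≈ 1000, ∠ = arctan(5/1000) ≈ 0.29°
pole (s+5): 5 + j5 → |·| = √(5²+5²) = √50 ≈ 7.0711, ∠ = arctan(5/5) ≈ 45.00°
pole (s+25): 25 + j5 → |·| = √(25²+5²) = √650 ≈ 25.495, ∠ = arctan(5/25) ≈ 11.31°
pole (s+758): 758 + j5 → |·| = √(758²+5²) = √574589 ≈ 758.02, ∠ = arctan(5/758) ≈ 0.38°
|H| = 20 · 80156 / 1.3665e+05 ≈ 11.732

11.7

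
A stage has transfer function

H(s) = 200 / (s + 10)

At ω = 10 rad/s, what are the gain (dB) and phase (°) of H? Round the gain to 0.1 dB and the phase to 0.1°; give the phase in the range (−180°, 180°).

At s = jω = j10:
pole (s+10): 10 + j10 → |·| = √(10²+10²) = √200 ≈ 14.142, ∠ = arctan(10/10) ≈ 45.00°
|H| = 200 / 14.142 ≈ 14.142
Gain = 20 log₁₀(14.142) ≈ 23.01 dB
∠H = 0.00° − 45.00° = -45.00°

23.0 dB, -45.0°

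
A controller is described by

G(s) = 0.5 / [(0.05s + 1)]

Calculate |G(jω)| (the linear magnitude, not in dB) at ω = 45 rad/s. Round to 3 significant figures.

At ω = 45 rad/s:
pole (1 + j45·0.05) = 1 + j2.25 → |·| ≈ 2.4622, ∠ ≈ 66.04°
|G| = 0.5 · 1 / (2.4622) ≈ 0.20307

0.203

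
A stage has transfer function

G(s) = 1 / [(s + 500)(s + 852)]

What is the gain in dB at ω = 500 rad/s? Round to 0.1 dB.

-116.9 dB

At s = jω = j500:
pole (s+500): 500 + j500 → |·| = √(500²+500²) = √500000 ≈ 707.11, ∠ = arctan(500/500) ≈ 45.00°
pole (s+852): 852 + j500 → |·| = √(852²+500²) = √975904 ≈ 987.88, ∠ = arctan(500/852) ≈ 30.41°
|G| = 1 / 6.9854e+05 ≈ 1.4316e-06
Gain = 20 log₁₀(1.4316e-06) ≈ -116.88 dB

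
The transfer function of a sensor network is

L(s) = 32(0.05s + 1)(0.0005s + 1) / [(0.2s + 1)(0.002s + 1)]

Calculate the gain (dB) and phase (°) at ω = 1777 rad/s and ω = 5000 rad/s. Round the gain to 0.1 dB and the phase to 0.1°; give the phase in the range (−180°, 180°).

At ω = 1777 rad/s:
zero (1 + j1777·0.05) = 1 + j88.85 → |·| ≈ 88.856, ∠ ≈ 89.36°
zero (1 + j1777·0.0005) = 1 + j0.8885 → |·| ≈ 1.3377, ∠ ≈ 41.62°
pole (1 + j1777·0.2) = 1 + j355.4 → |·| ≈ 355.4, ∠ ≈ 89.84°
pole (1 + j1777·0.002) = 1 + j3.554 → |·| ≈ 3.692, ∠ ≈ 74.28°
|L| = 32 · 88.856 · 1.3377 / (355.4 · 3.692) ≈ 2.8988
Gain = 20 log₁₀(2.8988) ≈ 9.24 dB
∠L = (89.36° + 41.62°) − (89.84° + 74.28°) = -33.14°

At ω = 5000 rad/s:
zero (1 + j5000·0.05) = 1 + j250 → |·| ≈ 250, ∠ ≈ 89.77°
zero (1 + j5000·0.0005) = 1 + j2.5 → |·| ≈ 2.6926, ∠ ≈ 68.20°
pole (1 + j5000·0.2) = 1 + j1000 → |·| ≈ 1000, ∠ ≈ 89.94°
pole (1 + j5000·0.002) = 1 + j10 → |·| ≈ 10.05, ∠ ≈ 84.29°
|L| = 32 · 250 · 2.6926 / (1000 · 10.05) ≈ 2.1434
Gain = 20 log₁₀(2.1434) ≈ 6.62 dB
∠L = (89.77° + 68.20°) − (89.94° + 84.29°) = -16.26°

ω = 1777: 9.2 dB, -33.1°; ω = 5000: 6.6 dB, -16.3°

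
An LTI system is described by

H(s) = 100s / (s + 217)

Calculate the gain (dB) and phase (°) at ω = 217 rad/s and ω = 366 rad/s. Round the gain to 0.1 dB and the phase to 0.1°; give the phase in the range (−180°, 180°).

At s = jω = j217:
zero at origin: s = j217 → |·| = 217, ∠ = 90.00°
pole (s+217): 217 + j217 → |·| = √(217²+217²) = √94178 ≈ 306.88, ∠ = arctan(217/217) ≈ 45.00°
|H| = 100 · 217 / 306.88 ≈ 70.712
Gain = 20 log₁₀(70.712) ≈ 36.99 dB
∠H = 90.00° − 45.00° = 45.00°

At s = jω = j366:
zero at origin: s = j366 → |·| = 366, ∠ = 90.00°
pole (s+217): 217 + j366 → |·| = √(217²+366²) = √181045 ≈ 425.49, ∠ = arctan(366/217) ≈ 59.34°
|H| = 100 · 366 / 425.49 ≈ 86.018
Gain = 20 log₁₀(86.018) ≈ 38.69 dB
∠H = 90.00° − 59.34° = 30.66°

ω = 217: 37.0 dB, 45.0°; ω = 366: 38.7 dB, 30.7°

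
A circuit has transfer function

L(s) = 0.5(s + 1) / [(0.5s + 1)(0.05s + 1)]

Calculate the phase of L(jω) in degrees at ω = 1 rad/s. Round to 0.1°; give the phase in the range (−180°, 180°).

At ω = 1 rad/s:
zero (1 + j1·1) = 1 + j1 → |·| ≈ 1.4142, ∠ ≈ 45.00°
pole (1 + j1·0.5) = 1 + j0.5 → |·| ≈ 1.118, ∠ ≈ 26.57°
pole (1 + j1·0.05) = 1 + j0.05 → |·| ≈ 1.0012, ∠ ≈ 2.86°
∠L = (45.00°) − (26.57° + 2.86°) = 15.57°

15.6°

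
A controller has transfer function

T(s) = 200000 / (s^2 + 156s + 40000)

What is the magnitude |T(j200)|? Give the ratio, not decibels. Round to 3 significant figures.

6.41

At s = jω = j200:
quadratic: (j200)² + 156·j200 + 40000 = 0 + j31200 → |·| ≈ 31200, ∠ ≈ 90.00°
|T| = 200000 / 31200 ≈ 6.4103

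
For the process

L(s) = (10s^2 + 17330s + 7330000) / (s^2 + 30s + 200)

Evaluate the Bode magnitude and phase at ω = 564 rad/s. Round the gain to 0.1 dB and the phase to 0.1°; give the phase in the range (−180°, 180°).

30.5 dB, -110.0°

Substitute s = j564:
Numerator: 10(j564)^2 + 17330(j564) + 7330000 = 4149040 + j9774120
Denominator: (j564)^2 + 30(j564) + 200 = -317896 + j16920
|N| = √(4149040² + 9774120²) ≈ 1.0618e+07, ∠N ≈ 67.00°
|D| = √(317896² + 16920²) ≈ 3.1835e+05, ∠D ≈ 176.95°
|L| = 1.0618e+07 / 3.1835e+05 ≈ 33.353
Gain = 20 log₁₀(33.353) ≈ 30.46 dB
∠L = 67.00° − 176.95° = -109.95°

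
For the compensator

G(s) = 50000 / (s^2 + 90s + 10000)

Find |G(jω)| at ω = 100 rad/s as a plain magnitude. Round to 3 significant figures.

5.56

At s = jω = j100:
quadratic: (j100)² + 90·j100 + 10000 = 0 + j9000 → |·| ≈ 9000, ∠ ≈ 90.00°
|G| = 50000 / 9000 ≈ 5.5556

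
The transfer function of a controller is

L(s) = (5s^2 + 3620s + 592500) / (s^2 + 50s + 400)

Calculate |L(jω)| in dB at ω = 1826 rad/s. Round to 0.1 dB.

Substitute s = j1826:
Numerator: 5(j1826)^2 + 3620(j1826) + 592500 = -16078880 + j6610120
Denominator: (j1826)^2 + 50(j1826) + 400 = -3333876 + j91300
|N| = √(16078880² + 6610120²) ≈ 1.7385e+07, ∠N ≈ 157.65°
|D| = √(3333876² + 91300²) ≈ 3.3351e+06, ∠D ≈ 178.43°
|L| = 1.7385e+07 / 3.3351e+06 ≈ 5.2127
Gain = 20 log₁₀(5.2127) ≈ 14.34 dB

14.3 dB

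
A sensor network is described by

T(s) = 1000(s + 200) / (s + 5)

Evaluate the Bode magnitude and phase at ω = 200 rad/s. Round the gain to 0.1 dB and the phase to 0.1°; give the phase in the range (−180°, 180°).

At s = jω = j200:
zero (s+200): 200 + j200 → |·| = √(200²+200²) = √80000 ≈ 282.84, ∠ = arctan(200/200) ≈ 45.00°
pole (s+5): 5 + j200 → |·| = √(5²+200²) = √40025 ≈ 200.06, ∠ = arctan(200/5) ≈ 88.57°
|T| = 1000 · 282.84 / 200.06 ≈ 1413.8
Gain = 20 log₁₀(1413.8) ≈ 63.01 dB
∠T = 45.00° − 88.57° = -43.57°

63.0 dB, -43.6°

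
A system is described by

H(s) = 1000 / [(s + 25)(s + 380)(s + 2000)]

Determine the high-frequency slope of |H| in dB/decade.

Each pole contributes −20 dB/decade at high frequency; each zero contributes +20 dB/decade.
Net: 0 zero(s) − 3 pole(s) → -60 dB/decade.

-60 dB/decade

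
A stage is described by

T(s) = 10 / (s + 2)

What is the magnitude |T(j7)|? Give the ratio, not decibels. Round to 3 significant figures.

1.37

At s = jω = j7:
pole (s+2): 2 + j7 → |·| = √(2²+7²) = √53 ≈ 7.2801, ∠ = arctan(7/2) ≈ 74.05°
|T| = 10 / 7.2801 ≈ 1.3736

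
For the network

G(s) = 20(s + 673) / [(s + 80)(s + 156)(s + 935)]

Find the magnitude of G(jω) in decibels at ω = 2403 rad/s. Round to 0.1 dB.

-109.5 dB

At s = jω = j2403:
zero (s+673): 673 + j2403 → |·| = √(673²+2403²) = √6227338 ≈ 2495.5, ∠ = arctan(2403/673) ≈ 74.35°
pole (s+80): 80 + j2403 → |·| = √(80²+2403²) = √5780809 ≈ 2404.3, ∠ = arctan(2403/80) ≈ 88.09°
pole (s+156): 156 + j2403 → |·| = √(156²+2403²) = √5798745 ≈ 2408.1, ∠ = arctan(2403/156) ≈ 86.29°
pole (s+935): 935 + j2403 → |·| = √(935²+2403²) = √6648634 ≈ 2578.5, ∠ = arctan(2403/935) ≈ 68.74°
|G| = 20 · 2495.5 / 1.4929e+10 ≈ 3.3432e-06
Gain = 20 log₁₀(3.3432e-06) ≈ -109.52 dB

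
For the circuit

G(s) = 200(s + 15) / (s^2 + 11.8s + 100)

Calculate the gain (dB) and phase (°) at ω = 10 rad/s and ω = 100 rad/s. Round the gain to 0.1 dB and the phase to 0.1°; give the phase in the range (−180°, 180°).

At s = jω = j10:
zero (s+15): 15 + j10 → |·| = √(15²+10²) = √325 ≈ 18.028, ∠ = arctan(10/15) ≈ 33.69°
quadratic: (j10)² + 11.8·j10 + 100 = 0 + j118 → |·| ≈ 118, ∠ ≈ 90.00°
|G| = 200 · 18.028 / 118 ≈ 30.556
Gain = 20 log₁₀(30.556) ≈ 29.70 dB
∠G = 33.69° − 90.00° = -56.31°

At s = jω = j100:
zero (s+15): 15 + j100 → |·| = √(15²+100²) = √10225 ≈ 101.12, ∠ = arctan(100/15) ≈ 81.47°
quadratic: (j100)² + 11.8·j100 + 100 = -9900 + j1180 → |·| ≈ 9970.1, ∠ ≈ 173.20°
|G| = 200 · 101.12 / 9970.1 ≈ 2.0285
Gain = 20 log₁₀(2.0285) ≈ 6.14 dB
∠G = 81.47° − 173.20° = -91.73°

ω = 10: 29.7 dB, -56.3°; ω = 100: 6.1 dB, -91.7°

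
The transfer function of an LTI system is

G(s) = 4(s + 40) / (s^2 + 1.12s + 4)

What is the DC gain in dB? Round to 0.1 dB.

G(0) = 4·40 / 4 = 40
20 log₁₀(40) ≈ 32.04 dB

32.0 dB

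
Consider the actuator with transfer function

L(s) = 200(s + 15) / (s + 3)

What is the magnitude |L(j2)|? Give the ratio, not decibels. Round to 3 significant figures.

839

At s = jω = j2:
zero (s+15): 15 + j2 → |·| = √(15²+2²) = √229 ≈ 15.133, ∠ = arctan(2/15) ≈ 7.59°
pole (s+3): 3 + j2 → |·| = √(3²+2²) = √13 ≈ 3.6056, ∠ = arctan(2/3) ≈ 33.69°
|L| = 200 · 15.133 / 3.6056 ≈ 839.42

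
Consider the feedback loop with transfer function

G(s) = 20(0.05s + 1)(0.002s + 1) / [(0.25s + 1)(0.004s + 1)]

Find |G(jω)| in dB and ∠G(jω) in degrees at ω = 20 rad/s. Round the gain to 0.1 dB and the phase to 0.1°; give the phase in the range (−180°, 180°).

14.9 dB, -36.0°

At ω = 20 rad/s:
zero (1 + j20·0.05) = 1 + j1 → |·| ≈ 1.4142, ∠ ≈ 45.00°
zero (1 + j20·0.002) = 1 + j0.04 → |·| ≈ 1.0008, ∠ ≈ 2.29°
pole (1 + j20·0.25) = 1 + j5 → |·| ≈ 5.099, ∠ ≈ 78.69°
pole (1 + j20·0.004) = 1 + j0.08 → |·| ≈ 1.0032, ∠ ≈ 4.57°
|G| = 20 · 1.4142 · 1.0008 / (5.099 · 1.0032) ≈ 5.5337
Gain = 20 log₁₀(5.5337) ≈ 14.86 dB
∠G = (45.00° + 2.29°) − (78.69° + 4.57°) = -35.97°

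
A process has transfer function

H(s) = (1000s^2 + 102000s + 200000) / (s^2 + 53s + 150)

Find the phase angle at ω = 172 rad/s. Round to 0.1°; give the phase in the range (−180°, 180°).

-13.6°

Substitute s = j172:
Numerator: 1000(j172)^2 + 102000(j172) + 200000 = -29384000 + j17544000
Denominator: (j172)^2 + 53(j172) + 150 = -29434 + j9116
|N| = √(29384000² + 17544000²) ≈ 3.4223e+07, ∠N ≈ 149.16°
|D| = √(29434² + 9116²) ≈ 30813, ∠D ≈ 162.79°
∠H = 149.16° − 162.79° = -13.63°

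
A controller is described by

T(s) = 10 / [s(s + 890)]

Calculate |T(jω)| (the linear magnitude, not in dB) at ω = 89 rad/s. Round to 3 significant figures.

At s = jω = j89:
pole (s+890): 890 + j89 → |·| = √(890²+89²) = √800021 ≈ 894.44, ∠ = arctan(89/890) ≈ 5.71°
pole at origin: |s| = 89, ∠ = 90.00° (in denominator)
|T| = 10 / 79605 ≈ 0.00012562

0.000126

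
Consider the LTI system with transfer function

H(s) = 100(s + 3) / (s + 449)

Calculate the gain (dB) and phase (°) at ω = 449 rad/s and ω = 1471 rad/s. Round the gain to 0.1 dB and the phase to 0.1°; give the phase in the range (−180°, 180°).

At s = jω = j449:
zero (s+3): 3 + j449 → |·| = √(3²+449²) = √201610 ≈ 449.01, ∠ = arctan(449/3) ≈ 89.62°
pole (s+449): 449 + j449 → |·| = √(449²+449²) = √403202 ≈ 634.98, ∠ = arctan(449/449) ≈ 45.00°
|H| = 100 · 449.01 / 634.98 ≈ 70.712
Gain = 20 log₁₀(70.712) ≈ 36.99 dB
∠H = 89.62° − 45.00° = 44.62°

At s = jω = j1471:
zero (s+3): 3 + j1471 → |·| = √(3²+1471²) = √2163850 ≈ 1471, ∠ = arctan(1471/3) ≈ 89.88°
pole (s+449): 449 + j1471 → |·| = √(449²+1471²) = √2365442 ≈ 1538, ∠ = arctan(1471/449) ≈ 73.03°
|H| = 100 · 1471 / 1538 ≈ 95.644
Gain = 20 log₁₀(95.644) ≈ 39.61 dB
∠H = 89.88° − 73.03° = 16.85°

ω = 449: 37.0 dB, 44.6°; ω = 1471: 39.6 dB, 16.9°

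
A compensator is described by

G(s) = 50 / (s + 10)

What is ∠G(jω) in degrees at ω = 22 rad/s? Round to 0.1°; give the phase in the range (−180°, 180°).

-65.6°

At s = jω = j22:
pole (s+10): 10 + j22 → |·| = √(10²+22²) = √584 ≈ 24.166, ∠ = arctan(22/10) ≈ 65.56°
∠G = 0.00° − 65.56° = -65.56°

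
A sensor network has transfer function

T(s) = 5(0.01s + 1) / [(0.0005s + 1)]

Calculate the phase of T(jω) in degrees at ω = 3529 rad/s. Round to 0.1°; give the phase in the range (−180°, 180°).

At ω = 3529 rad/s:
zero (1 + j3529·0.01) = 1 + j35.29 → |·| ≈ 35.304, ∠ ≈ 88.38°
pole (1 + j3529·0.0005) = 1 + j1.7645 → |·| ≈ 2.0282, ∠ ≈ 60.46°
∠T = (88.38°) − (60.46°) = 27.92°

27.9°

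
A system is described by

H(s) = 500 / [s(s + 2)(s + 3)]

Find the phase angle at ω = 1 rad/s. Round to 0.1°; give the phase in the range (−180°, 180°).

-135.0°

At s = jω = j1:
pole (s+2): 2 + j1 → |·| = √(2²+1²) = √5 ≈ 2.2361, ∠ = arctan(1/2) ≈ 26.57°
pole (s+3): 3 + j1 → |·| = √(3²+1²) = √10 ≈ 3.1623, ∠ = arctan(1/3) ≈ 18.43°
pole at origin: |s| = 1, ∠ = 90.00° (in denominator)
∠H = 0.00° − 135.00° = -135.00°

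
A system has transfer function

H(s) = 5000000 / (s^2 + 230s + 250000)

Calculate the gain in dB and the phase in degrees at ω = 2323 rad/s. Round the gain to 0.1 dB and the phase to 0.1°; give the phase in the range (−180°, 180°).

-0.3 dB, -174.1°

At s = jω = j2323:
quadratic: (j2323)² + 230·j2323 + 250000 = -5146329 + j534290 → |·| ≈ 5.174e+06, ∠ ≈ 174.07°
|H| = 5000000 / 5.174e+06 ≈ 0.96637
Gain = 20 log₁₀(0.96637) ≈ -0.30 dB
∠H = 0.00° − 174.07° = -174.07°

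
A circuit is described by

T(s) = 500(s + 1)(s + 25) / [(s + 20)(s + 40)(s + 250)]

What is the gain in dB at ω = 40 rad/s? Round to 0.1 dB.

3.4 dB

At s = jω = j40:
zero (s+1): 1 + j40 → |·| = √(1²+40²) = √1601 ≈ 40.012, ∠ = arctan(40/1) ≈ 88.57°
zero (s+25): 25 + j40 → |·| = √(25²+40²) = √2225 ≈ 47.17, ∠ = arctan(40/25) ≈ 57.99°
pole (s+20): 20 + j40 → |·| = √(20²+40²) = √2000 ≈ 44.721, ∠ = arctan(40/20) ≈ 63.43°
pole (s+40): 40 + j40 → |·| = √(40²+40²) = √3200 ≈ 56.569, ∠ = arctan(40/40) ≈ 45.00°
pole (s+250): 250 + j40 → |·| = √(250²+40²) = √64100 ≈ 253.18, ∠ = arctan(40/250) ≈ 9.09°
|T| = 500 · 1887.4 / 6.405e+05 ≈ 1.4734
Gain = 20 log₁₀(1.4734) ≈ 3.37 dB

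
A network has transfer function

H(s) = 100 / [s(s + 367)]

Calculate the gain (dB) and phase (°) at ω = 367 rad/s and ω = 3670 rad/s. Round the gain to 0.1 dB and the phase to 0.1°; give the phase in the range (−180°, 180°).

At s = jω = j367:
pole (s+367): 367 + j367 → |·| = √(367²+367²) = √269378 ≈ 519.02, ∠ = arctan(367/367) ≈ 45.00°
pole at origin: |s| = 367, ∠ = 90.00° (in denominator)
|H| = 100 / 1.9048e+05 ≈ 0.00052499
Gain = 20 log₁₀(0.00052499) ≈ -65.60 dB
∠H = 0.00° − 135.00° = -135.00°

At s = jω = j3670:
pole (s+367): 367 + j3670 → |·| = √(367²+3670²) = √13603589 ≈ 3688.3, ∠ = arctan(3670/367) ≈ 84.29°
pole at origin: |s| = 3670, ∠ = 90.00° (in denominator)
|H| = 100 / 1.3536e+07 ≈ 7.3877e-06
Gain = 20 log₁₀(7.3877e-06) ≈ -102.63 dB
∠H = 0.00° − 174.29° = -174.29°

ω = 367: -65.6 dB, -135.0°; ω = 3670: -102.6 dB, -174.3°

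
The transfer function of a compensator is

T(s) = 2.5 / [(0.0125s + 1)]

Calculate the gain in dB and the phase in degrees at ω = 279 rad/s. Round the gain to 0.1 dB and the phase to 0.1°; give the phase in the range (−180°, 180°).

-3.2 dB, -74.0°

At ω = 279 rad/s:
pole (1 + j279·0.0125) = 1 + j3.4875 → |·| ≈ 3.628, ∠ ≈ 74.00°
|T| = 2.5 · 1 / (3.628) ≈ 0.68908
Gain = 20 log₁₀(0.68908) ≈ -3.23 dB
∠T = (0°) − (74.00°) = -74.00°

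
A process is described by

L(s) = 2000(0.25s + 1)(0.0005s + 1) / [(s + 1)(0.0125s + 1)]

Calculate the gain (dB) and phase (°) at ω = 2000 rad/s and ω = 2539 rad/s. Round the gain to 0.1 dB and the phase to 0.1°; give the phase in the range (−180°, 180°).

ω = 2000: 29.0 dB, -42.8°; ω = 2539: 28.1 dB, -36.5°

At ω = 2000 rad/s:
zero (1 + j2000·0.25) = 1 + j500 → |·| ≈ 500, ∠ ≈ 89.89°
zero (1 + j2000·0.0005) = 1 + j1 → |·| ≈ 1.4142, ∠ ≈ 45.00°
pole (1 + j2000·1) = 1 + j2000 → |·| ≈ 2000, ∠ ≈ 89.97°
pole (1 + j2000·0.0125) = 1 + j25 → |·| ≈ 25.02, ∠ ≈ 87.71°
|L| = 2000 · 500 · 1.4142 / (2000 · 25.02) ≈ 28.261
Gain = 20 log₁₀(28.261) ≈ 29.02 dB
∠L = (89.89° + 45.00°) − (89.97° + 87.71°) = -42.79°

At ω = 2539 rad/s:
zero (1 + j2539·0.25) = 1 + j634.75 → |·| ≈ 634.75, ∠ ≈ 89.91°
zero (1 + j2539·0.0005) = 1 + j1.2695 → |·| ≈ 1.6161, ∠ ≈ 51.77°
pole (1 + j2539·1) = 1 + j2539 → |·| ≈ 2539, ∠ ≈ 89.98°
pole (1 + j2539·0.0125) = 1 + j31.7375 → |·| ≈ 31.753, ∠ ≈ 88.20°
|L| = 2000 · 634.75 · 1.6161 / (2539 · 31.753) ≈ 25.448
Gain = 20 log₁₀(25.448) ≈ 28.11 dB
∠L = (89.91° + 51.77°) − (89.98° + 88.20°) = -36.50°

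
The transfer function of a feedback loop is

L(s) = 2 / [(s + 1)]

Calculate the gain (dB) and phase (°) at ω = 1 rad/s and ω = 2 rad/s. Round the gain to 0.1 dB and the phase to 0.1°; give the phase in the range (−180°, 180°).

At ω = 1 rad/s:
pole (1 + j1·1) = 1 + j1 → |·| ≈ 1.4142, ∠ ≈ 45.00°
|L| = 2 · 1 / (1.4142) ≈ 1.4142
Gain = 20 log₁₀(1.4142) ≈ 3.01 dB
∠L = (0°) − (45.00°) = -45.00°

At ω = 2 rad/s:
pole (1 + j2·1) = 1 + j2 → |·| ≈ 2.2361, ∠ ≈ 63.43°
|L| = 2 · 1 / (2.2361) ≈ 0.89441
Gain = 20 log₁₀(0.89441) ≈ -0.97 dB
∠L = (0°) − (63.43°) = -63.43°

ω = 1: 3.0 dB, -45.0°; ω = 2: -1.0 dB, -63.4°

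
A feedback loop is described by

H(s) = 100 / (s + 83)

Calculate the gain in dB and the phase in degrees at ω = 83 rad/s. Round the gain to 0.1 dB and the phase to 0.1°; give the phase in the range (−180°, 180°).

-1.4 dB, -45.0°

Substitute s = j83:
Numerator: 100 = 100 + j0
Denominator: (j83) + 83 = 83 + j83
|N| = √(100² + 0²) ≈ 100, ∠N ≈ 0.00°
|D| = √(83² + 83²) ≈ 117.38, ∠D ≈ 45.00°
|H| = 100 / 117.38 ≈ 0.85193
Gain = 20 log₁₀(0.85193) ≈ -1.39 dB
∠H = 0.00° − 45.00° = -45.00°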